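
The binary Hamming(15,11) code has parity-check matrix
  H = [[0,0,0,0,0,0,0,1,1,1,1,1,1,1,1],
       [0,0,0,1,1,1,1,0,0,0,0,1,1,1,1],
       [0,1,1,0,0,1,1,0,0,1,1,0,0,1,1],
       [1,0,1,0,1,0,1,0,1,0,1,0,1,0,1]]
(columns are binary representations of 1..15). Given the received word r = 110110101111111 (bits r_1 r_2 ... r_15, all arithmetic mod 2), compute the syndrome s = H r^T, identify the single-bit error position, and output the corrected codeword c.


s = (1, 1, 0, 1)^T, error position = 13, corrected codeword c = 110110101111011

Compute s = H r^T mod 2 one row at a time:
  s_1 = 0 + 1 + 1 + 1 + 1 + 1 + 1 + 1 = 7 ≡ 1 (mod 2).
  s_2 = 1 + 1 + 0 + 1 + 1 + 1 + 1 + 1 = 7 ≡ 1 (mod 2).
  s_3 = 1 + 0 + 0 + 1 + 1 + 1 + 1 + 1 = 6 ≡ 0 (mod 2).
  s_4 = 1 + 0 + 1 + 1 + 1 + 1 + 1 + 1 = 7 ≡ 1 (mod 2).
s = (1, 1, 0, 1)^T — this equals column 13 of H (binary 1101), so error is at position 13.
Correct: flip bit 13 of r = 110110101111111 to get c = 110110101111011.


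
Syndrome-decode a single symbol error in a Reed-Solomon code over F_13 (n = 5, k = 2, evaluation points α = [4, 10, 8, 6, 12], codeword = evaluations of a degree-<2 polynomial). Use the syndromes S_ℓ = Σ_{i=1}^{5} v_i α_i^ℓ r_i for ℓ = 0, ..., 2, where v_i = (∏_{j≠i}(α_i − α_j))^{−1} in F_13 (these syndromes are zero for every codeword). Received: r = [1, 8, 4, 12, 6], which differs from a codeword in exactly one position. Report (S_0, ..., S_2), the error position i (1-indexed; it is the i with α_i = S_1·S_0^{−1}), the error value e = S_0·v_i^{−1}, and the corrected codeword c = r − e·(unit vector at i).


S = (6, 9, 7), error at position 3, error magnitude e = 7, c = [1, 8, 10, 12, 6].

Step 1: column multipliers v_i = (∏_{j≠i}(α_i − α_j))^{−1} mod 13.
  i = 1 (α = 4): (4−10)(4−8)(4−6)(4−12) = (−6)·(−4)·(−2)·(−8) = 384 ≡ 7, so v_1 = 7^{−1} = 2 (mod 13).
  i = 2 (α = 10): (10−4)(10−8)(10−6)(10−12) = 6·2·4·(−2) = −96 ≡ 8, so v_2 = 8^{−1} = 5 (mod 13).
  i = 3 (α = 8): (8−4)(8−10)(8−6)(8−12) = 4·(−2)·2·(−4) = 64 ≡ 12, so v_3 = 12^{−1} = 12 (mod 13).
  i = 4 (α = 6): (6−4)(6−10)(6−8)(6−12) = 2·(−4)·(−2)·(−6) = −96 ≡ 8, so v_4 = 8^{−1} = 5 (mod 13).
  i = 5 (α = 12): (12−4)(12−10)(12−8)(12−6) = 8·2·4·6 = 384 ≡ 7, so v_5 = 7^{−1} = 2 (mod 13).
  v = [2, 5, 12, 5, 2].
Step 2: syndromes of r = [1, 8, 4, 12, 6] (all sums mod 13).
  S_0 = Σ v_i r_i = 2·1 + 5·8 + 12·4 + 5·12 + 2·6 = 162 ≡ 6.
  S_1 = Σ v_i α_i r_i = 2·4·1 + 5·10·8 + 12·8·4 + 5·6·12 + 2·12·6 = 1296 ≡ 9.
  α_i^2 mod 13 = [3, 9, 12, 10, 1].
  S_2 = Σ v_i α_i^2 r_i = 2·3·1 + 5·9·8 + 12·12·4 + 5·10·12 + 2·1·6 = 1554 ≡ 7.
  S = (6, 9, 7) ≠ 0, so r is not a codeword (an error is present).
Step 3: locate the error. For a single error e at position i, S_ℓ = v_i·e·α_i^ℓ, so α_err = S_1/S_0.
  S_0^{−1} = 6^{−1} = 11 (mod 13), so α_err = 9·11 = 99 ≡ 8 = α_3. Error position i = 3.
  Consistency check: S_2/S_1 = 7·3 = 21 ≡ 8 = α_err ✓ (single-error assumption holds).
Step 4: error magnitude e = S_0/v_3 = S_0·∏_{j≠3}(α_3 − α_j) = 6·12 = 72 ≡ 7 (mod 13).
Step 5: correct position 3: c_3 = r_3 − e = 4 − 7 ≡ 10 (mod 13). Hence c = [1, 8, 10, 12, 6].
  Check: interpolating c through the α_i gives m(x) = 5 + 12·x (degree < 2) with m(α_i) = c_i for every i, so c is indeed a codeword.


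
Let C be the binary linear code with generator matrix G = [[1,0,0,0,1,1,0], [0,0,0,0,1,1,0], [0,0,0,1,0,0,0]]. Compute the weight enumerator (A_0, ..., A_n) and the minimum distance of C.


Weight distribution: A_0 = 1, A_1 = 2, A_2 = 2, A_3 = 2, A_4 = 1. Minimum distance d = 1.

Enumerate all 2^3 = 8 messages m ∈ F_2^3.
For each, compute codeword c = mG in F_2^7, then tally its weight.
  m = 000 → c = 0000000, weight = 0.
  m = 100 → c = 1000110, weight = 3.
  m = 010 → c = 0000110, weight = 2.
  m = 110 → c = 1000000, weight = 1.
  m = 001 → c = 0001000, weight = 1.
  m = 101 → c = 1001110, weight = 4.
  m = 011 → c = 0001110, weight = 3.
  m = 111 → c = 1001000, weight = 2.
Tally weights:
  weight 0: 1 codewords.
  weight 1: 2 codewords.
  weight 2: 2 codewords.
  weight 3: 2 codewords.
  weight 4: 1 codewords.
Minimum distance d = smallest w > 0 with A_w > 0 = 1.
Sanity: Σ A_w = 8 = 2^3 = 8 ✓.


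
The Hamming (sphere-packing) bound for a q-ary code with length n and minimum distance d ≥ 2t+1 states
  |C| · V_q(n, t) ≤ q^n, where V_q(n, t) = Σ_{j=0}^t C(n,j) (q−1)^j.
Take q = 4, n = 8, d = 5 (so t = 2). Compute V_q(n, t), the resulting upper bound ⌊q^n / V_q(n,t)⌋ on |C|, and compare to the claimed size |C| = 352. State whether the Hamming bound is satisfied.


V_q(n, t) = 277, q^n = 65536, Hamming bound = 236, |C| = 352 > bound (violated).

Step 1: Compute V_q(n, t) = Σ_{j=0}^2 C(n, j) (q−1)^j.
  j = 0: C(8,0)·(3)^0 = 1·1 = 1.
  j = 1: C(8,1)·(3)^1 = 8·3 = 24.
  j = 2: C(8,2)·(3)^2 = 28·9 = 252.
  V_q(n, t) = 1 + 24 + 252 = 277.
Step 2: q^n = 4^8 = 65536.
Step 3: Hamming bound ⌊q^n / V_q(n,t)⌋ = ⌊65536/277⌋ = 236.
Step 4: Compare |C| = 352 to 236: violated.
The claimed |C| lies above the Hamming bound, so no 4-ary code of length 8 with d ≥ 5 can have 352 codewords.


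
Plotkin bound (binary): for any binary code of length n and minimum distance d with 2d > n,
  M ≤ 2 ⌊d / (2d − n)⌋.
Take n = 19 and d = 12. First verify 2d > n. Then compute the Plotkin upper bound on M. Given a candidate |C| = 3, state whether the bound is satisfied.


Plotkin bound M ≤ 4; given |C| = 3 ≤ bound (satisfied).

Check applicability: 2d = 24, n = 19.
2d − n = 5 > 0, so Plotkin applies.
Compute d/(2d−n) = 12/5 ≈ 2.4000.
⌊d/(2d−n)⌋ = 2.
Plotkin bound: M ≤ 2·2 = 4.
Given |C| = 3, check: satisfied.
This |C| is below the Plotkin bound.


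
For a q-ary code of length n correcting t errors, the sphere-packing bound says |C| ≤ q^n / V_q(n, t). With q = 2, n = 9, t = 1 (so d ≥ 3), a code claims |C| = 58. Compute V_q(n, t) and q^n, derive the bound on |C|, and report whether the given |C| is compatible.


V_q(n, t) = 10, q^n = 512, Hamming bound = 51, |C| = 58 > bound (violated).

Step 1: Compute V_q(n, t) = Σ_{j=0}^1 C(n, j) (q−1)^j.
  j = 0: C(9,0)·(1)^0 = 1·1 = 1.
  j = 1: C(9,1)·(1)^1 = 9·1 = 9.
  V_q(n, t) = 1 + 9 = 10.
Step 2: q^n = 2^9 = 512.
Step 3: Hamming bound ⌊q^n / V_q(n,t)⌋ = ⌊512/10⌋ = 51.
Step 4: Compare |C| = 58 to 51: violated.
The claimed |C| lies above the Hamming bound, so no 2-ary code of length 9 with d ≥ 3 can have 58 codewords.


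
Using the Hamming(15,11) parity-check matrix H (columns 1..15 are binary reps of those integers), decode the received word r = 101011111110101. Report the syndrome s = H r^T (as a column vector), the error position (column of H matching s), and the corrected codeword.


s = (0, 1, 0, 0)^T, error position = 4, corrected codeword c = 101111111110101

Compute s = H r^T mod 2 one row at a time:
  s_1 = 1 + 1 + 1 + 1 + 0 + 1 + 0 + 1 = 6 ≡ 0 (mod 2).
  s_2 = 0 + 1 + 1 + 1 + 0 + 1 + 0 + 1 = 5 ≡ 1 (mod 2).
  s_3 = 0 + 1 + 1 + 1 + 1 + 1 + 0 + 1 = 6 ≡ 0 (mod 2).
  s_4 = 1 + 1 + 1 + 1 + 1 + 1 + 1 + 1 = 8 ≡ 0 (mod 2).
s = (0, 1, 0, 0)^T — this equals column 4 of H (binary 0100), so error is at position 4.
Correct: flip bit 4 of r = 101011111110101 to get c = 101111111110101.


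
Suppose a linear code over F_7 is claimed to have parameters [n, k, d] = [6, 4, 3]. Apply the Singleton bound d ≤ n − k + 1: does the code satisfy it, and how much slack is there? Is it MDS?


Singleton RHS = n − k + 1 = 3, slack = 0, bound satisfied, MDS.

Singleton bound: d ≤ n − k + 1.
Here n = 6, k = 4, so n − k + 1 = 3.
Given d = 3, check d ≤ 3: YES.
Slack = (n − k + 1) − d = 0.
The code is MDS (slack = 0).
Description: the claimed parameters are [6, 4, 3]_7; such a code would be MDS (meets Singleton bound).


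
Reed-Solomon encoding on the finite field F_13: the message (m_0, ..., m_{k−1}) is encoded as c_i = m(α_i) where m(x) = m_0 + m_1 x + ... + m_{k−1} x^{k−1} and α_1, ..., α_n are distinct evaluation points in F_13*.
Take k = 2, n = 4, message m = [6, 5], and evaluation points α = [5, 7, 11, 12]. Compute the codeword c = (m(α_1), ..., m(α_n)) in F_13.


c = [5, 2, 9, 1]

Message polynomial: m(x) = 6 + 5·x (mod 13).
For each evaluation point α_i, compute m(α_i) mod 13:
  α_1 = 5: Horner steps 5 → 5, so m(5) = 5.
  α_2 = 7: Horner steps 5 → 2, so m(7) = 2.
  α_3 = 11: Horner steps 5 → 9, so m(11) = 9.
  α_4 = 12: Horner steps 5 → 1, so m(12) = 1.
Codeword c = [5, 2, 9, 1] ∈ F_13^4.


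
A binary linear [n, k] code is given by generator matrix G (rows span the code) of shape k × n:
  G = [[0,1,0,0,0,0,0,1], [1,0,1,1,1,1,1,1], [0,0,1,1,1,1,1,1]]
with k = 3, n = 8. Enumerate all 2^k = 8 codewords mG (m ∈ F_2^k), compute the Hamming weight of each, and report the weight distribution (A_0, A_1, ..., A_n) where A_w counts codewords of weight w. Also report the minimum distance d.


Weight distribution: A_0 = 1, A_1 = 1, A_2 = 1, A_3 = 1, A_6 = 2, A_7 = 2. Minimum distance d = 1.

Enumerate all 2^3 = 8 messages m ∈ F_2^3.
For each, compute codeword c = mG in F_2^8, then tally its weight.
  m = 000 → c = 00000000, weight = 0.
  m = 100 → c = 01000001, weight = 2.
  m = 010 → c = 10111111, weight = 7.
  m = 110 → c = 11111110, weight = 7.
  m = 001 → c = 00111111, weight = 6.
  m = 101 → c = 01111110, weight = 6.
  m = 011 → c = 10000000, weight = 1.
  m = 111 → c = 11000001, weight = 3.
Tally weights:
  weight 0: 1 codewords.
  weight 1: 1 codewords.
  weight 2: 1 codewords.
  weight 3: 1 codewords.
  weight 6: 2 codewords.
  weight 7: 2 codewords.
Minimum distance d = smallest w > 0 with A_w > 0 = 1.
Sanity: Σ A_w = 8 = 2^3 = 8 ✓.


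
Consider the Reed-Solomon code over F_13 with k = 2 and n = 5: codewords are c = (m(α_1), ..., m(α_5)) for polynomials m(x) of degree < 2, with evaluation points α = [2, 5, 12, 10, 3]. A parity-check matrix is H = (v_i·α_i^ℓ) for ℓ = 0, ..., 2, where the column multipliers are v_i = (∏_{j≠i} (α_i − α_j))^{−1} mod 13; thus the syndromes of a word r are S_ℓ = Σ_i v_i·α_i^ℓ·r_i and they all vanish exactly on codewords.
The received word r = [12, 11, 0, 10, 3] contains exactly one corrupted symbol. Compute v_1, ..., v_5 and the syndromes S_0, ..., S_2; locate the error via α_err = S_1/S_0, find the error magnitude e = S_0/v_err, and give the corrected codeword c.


S = (8, 2, 7), error at position 4, error magnitude e = 5, c = [12, 11, 0, 5, 3].

Step 1: column multipliers v_i = (∏_{j≠i}(α_i − α_j))^{−1} mod 13.
  i = 1 (α = 2): (2−5)(2−12)(2−10)(2−3) = (−3)·(−10)·(−8)·(−1) = 240 ≡ 6, so v_1 = 6^{−1} = 11 (mod 13).
  i = 2 (α = 5): (5−2)(5−12)(5−10)(5−3) = 3·(−7)·(−5)·2 = 210 ≡ 2, so v_2 = 2^{−1} = 7 (mod 13).
  i = 3 (α = 12): (12−2)(12−5)(12−10)(12−3) = 10·7·2·9 = 1260 ≡ 12, so v_3 = 12^{−1} = 12 (mod 13).
  i = 4 (α = 10): (10−2)(10−5)(10−12)(10−3) = 8·5·(−2)·7 = −560 ≡ 12, so v_4 = 12^{−1} = 12 (mod 13).
  i = 5 (α = 3): (3−2)(3−5)(3−12)(3−10) = 1·(−2)·(−9)·(−7) = −126 ≡ 4, so v_5 = 4^{−1} = 10 (mod 13).
  v = [11, 7, 12, 12, 10].
Step 2: syndromes of r = [12, 11, 0, 10, 3] (all sums mod 13).
  S_0 = Σ v_i r_i = 11·12 + 7·11 + 12·0 + 12·10 + 10·3 = 359 ≡ 8.
  S_1 = Σ v_i α_i r_i = 11·2·12 + 7·5·11 + 12·12·0 + 12·10·10 + 10·3·3 = 1939 ≡ 2.
  α_i^2 mod 13 = [4, 12, 1, 9, 9].
  S_2 = Σ v_i α_i^2 r_i = 11·4·12 + 7·12·11 + 12·1·0 + 12·9·10 + 10·9·3 = 2802 ≡ 7.
  S = (8, 2, 7) ≠ 0, so r is not a codeword (an error is present).
Step 3: locate the error. For a single error e at position i, S_ℓ = v_i·e·α_i^ℓ, so α_err = S_1/S_0.
  S_0^{−1} = 8^{−1} = 5 (mod 13), so α_err = 2·5 = 10 ≡ 10 = α_4. Error position i = 4.
  Consistency check: S_2/S_1 = 7·7 = 49 ≡ 10 = α_err ✓ (single-error assumption holds).
Step 4: error magnitude e = S_0/v_4 = S_0·∏_{j≠4}(α_4 − α_j) = 8·12 = 96 ≡ 5 (mod 13).
Step 5: correct position 4: c_4 = r_4 − e = 10 − 5 ≡ 5 (mod 13). Hence c = [12, 11, 0, 5, 3].
  Check: interpolating c through the α_i gives m(x) = 4 + 4·x (degree < 2) with m(α_i) = c_i for every i, so c is indeed a codeword.


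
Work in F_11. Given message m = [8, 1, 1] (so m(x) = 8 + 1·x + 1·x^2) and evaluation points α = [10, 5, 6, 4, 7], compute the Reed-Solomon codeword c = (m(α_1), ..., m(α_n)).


c = [8, 5, 6, 6, 9]

Message polynomial: m(x) = 8 + 1·x + 1·x^2 (mod 11).
For each evaluation point α_i, compute m(α_i) mod 11:
  α_1 = 10: Horner steps 1 → 0 → 8, so m(10) = 8.
  α_2 = 5: Horner steps 1 → 6 → 5, so m(5) = 5.
  α_3 = 6: Horner steps 1 → 7 → 6, so m(6) = 6.
  α_4 = 4: Horner steps 1 → 5 → 6, so m(4) = 6.
  α_5 = 7: Horner steps 1 → 8 → 9, so m(7) = 9.
Codeword c = [8, 5, 6, 6, 9] ∈ F_11^5.


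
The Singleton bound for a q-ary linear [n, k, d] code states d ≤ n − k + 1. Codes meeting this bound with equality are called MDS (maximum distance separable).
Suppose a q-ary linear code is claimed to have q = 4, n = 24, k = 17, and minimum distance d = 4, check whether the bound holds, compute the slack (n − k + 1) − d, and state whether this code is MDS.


Singleton RHS = n − k + 1 = 8, slack = 4, bound satisfied, not MDS.

Singleton bound: d ≤ n − k + 1.
Here n = 24, k = 17, so n − k + 1 = 8.
Given d = 4, check d ≤ 8: YES.
Slack = (n − k + 1) − d = 4.
The code is NOT MDS (slack = 4 > 0).
Description: the claimed parameters are [24, 17, 4]_4; such a code would be non-MDS.


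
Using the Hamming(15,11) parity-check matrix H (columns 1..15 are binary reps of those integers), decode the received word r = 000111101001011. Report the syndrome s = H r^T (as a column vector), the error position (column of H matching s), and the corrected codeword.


s = (0, 1, 0, 0)^T, error position = 4, corrected codeword c = 000011101001011

Compute s = H r^T mod 2 one row at a time:
  s_1 = 0 + 1 + 0 + 0 + 1 + 0 + 1 + 1 = 4 ≡ 0 (mod 2).
  s_2 = 1 + 1 + 1 + 1 + 1 + 0 + 1 + 1 = 7 ≡ 1 (mod 2).
  s_3 = 0 + 0 + 1 + 1 + 0 + 0 + 1 + 1 = 4 ≡ 0 (mod 2).
  s_4 = 0 + 0 + 1 + 1 + 1 + 0 + 0 + 1 = 4 ≡ 0 (mod 2).
s = (0, 1, 0, 0)^T — this equals column 4 of H (binary 0100), so error is at position 4.
Correct: flip bit 4 of r = 000111101001011 to get c = 000011101001011.


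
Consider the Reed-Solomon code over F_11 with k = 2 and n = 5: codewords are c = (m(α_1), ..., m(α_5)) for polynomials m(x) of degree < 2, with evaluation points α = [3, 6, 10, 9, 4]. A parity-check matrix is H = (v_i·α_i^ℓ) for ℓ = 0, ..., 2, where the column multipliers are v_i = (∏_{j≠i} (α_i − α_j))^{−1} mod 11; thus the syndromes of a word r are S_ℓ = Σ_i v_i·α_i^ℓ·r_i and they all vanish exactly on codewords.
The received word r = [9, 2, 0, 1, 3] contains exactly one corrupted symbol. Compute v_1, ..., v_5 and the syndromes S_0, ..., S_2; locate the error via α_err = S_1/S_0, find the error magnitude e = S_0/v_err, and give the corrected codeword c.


S = (8, 6, 10), error at position 4, error magnitude e = 6, c = [9, 2, 0, 6, 3].

Step 1: column multipliers v_i = (∏_{j≠i}(α_i − α_j))^{−1} mod 11.
  i = 1 (α = 3): (3−6)(3−10)(3−9)(3−4) = (−3)·(−7)·(−6)·(−1) = 126 ≡ 5, so v_1 = 5^{−1} = 9 (mod 11).
  i = 2 (α = 6): (6−3)(6−10)(6−9)(6−4) = 3·(−4)·(−3)·2 = 72 ≡ 6, so v_2 = 6^{−1} = 2 (mod 11).
  i = 3 (α = 10): (10−3)(10−6)(10−9)(10−4) = 7·4·1·6 = 168 ≡ 3, so v_3 = 3^{−1} = 4 (mod 11).
  i = 4 (α = 9): (9−3)(9−6)(9−10)(9−4) = 6·3·(−1)·5 = −90 ≡ 9, so v_4 = 9^{−1} = 5 (mod 11).
  i = 5 (α = 4): (4−3)(4−6)(4−10)(4−9) = 1·(−2)·(−6)·(−5) = −60 ≡ 6, so v_5 = 6^{−1} = 2 (mod 11).
  v = [9, 2, 4, 5, 2].
Step 2: syndromes of r = [9, 2, 0, 1, 3] (all sums mod 11).
  S_0 = Σ v_i r_i = 9·9 + 2·2 + 4·0 + 5·1 + 2·3 = 96 ≡ 8.
  S_1 = Σ v_i α_i r_i = 9·3·9 + 2·6·2 + 4·10·0 + 5·9·1 + 2·4·3 = 336 ≡ 6.
  α_i^2 mod 11 = [9, 3, 1, 4, 5].
  S_2 = Σ v_i α_i^2 r_i = 9·9·9 + 2·3·2 + 4·1·0 + 5·4·1 + 2·5·3 = 791 ≡ 10.
  S = (8, 6, 10) ≠ 0, so r is not a codeword (an error is present).
Step 3: locate the error. For a single error e at position i, S_ℓ = v_i·e·α_i^ℓ, so α_err = S_1/S_0.
  S_0^{−1} = 8^{−1} = 7 (mod 11), so α_err = 6·7 = 42 ≡ 9 = α_4. Error position i = 4.
  Consistency check: S_2/S_1 = 10·2 = 20 ≡ 9 = α_err ✓ (single-error assumption holds).
Step 4: error magnitude e = S_0/v_4 = S_0·∏_{j≠4}(α_4 − α_j) = 8·9 = 72 ≡ 6 (mod 11).
Step 5: correct position 4: c_4 = r_4 − e = 1 − 6 ≡ 6 (mod 11). Hence c = [9, 2, 0, 6, 3].
  Check: interpolating c through the α_i gives m(x) = 5 + 5·x (degree < 2) with m(α_i) = c_i for every i, so c is indeed a codeword.


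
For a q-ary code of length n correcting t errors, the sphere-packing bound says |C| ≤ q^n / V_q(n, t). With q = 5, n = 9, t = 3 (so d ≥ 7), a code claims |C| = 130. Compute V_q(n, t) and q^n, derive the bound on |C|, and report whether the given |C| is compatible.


V_q(n, t) = 5989, q^n = 1953125, Hamming bound = 326, |C| = 130 ≤ bound (satisfied).

Step 1: Compute V_q(n, t) = Σ_{j=0}^3 C(n, j) (q−1)^j.
  j = 0: C(9,0)·(4)^0 = 1·1 = 1.
  j = 1: C(9,1)·(4)^1 = 9·4 = 36.
  j = 2: C(9,2)·(4)^2 = 36·16 = 576.
  j = 3: C(9,3)·(4)^3 = 84·64 = 5376.
  V_q(n, t) = 1 + 36 + 576 + 5376 = 5989.
Step 2: q^n = 5^9 = 1953125.
Step 3: Hamming bound ⌊q^n / V_q(n,t)⌋ = ⌊1953125/5989⌋ = 326.
Step 4: Compare |C| = 130 to 326: satisfied.
The claimed |C| lies below the Hamming bound.


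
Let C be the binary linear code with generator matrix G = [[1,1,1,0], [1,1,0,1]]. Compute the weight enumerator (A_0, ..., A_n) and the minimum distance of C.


Weight distribution: A_0 = 1, A_2 = 1, A_3 = 2. Minimum distance d = 2.

Enumerate all 2^2 = 4 messages m ∈ F_2^2.
For each, compute codeword c = mG in F_2^4, then tally its weight.
  m = 00 → c = 0000, weight = 0.
  m = 10 → c = 1110, weight = 3.
  m = 01 → c = 1101, weight = 3.
  m = 11 → c = 0011, weight = 2.
Tally weights:
  weight 0: 1 codewords.
  weight 2: 1 codewords.
  weight 3: 2 codewords.
Minimum distance d = smallest w > 0 with A_w > 0 = 2.
Sanity: Σ A_w = 4 = 2^2 = 4 ✓.


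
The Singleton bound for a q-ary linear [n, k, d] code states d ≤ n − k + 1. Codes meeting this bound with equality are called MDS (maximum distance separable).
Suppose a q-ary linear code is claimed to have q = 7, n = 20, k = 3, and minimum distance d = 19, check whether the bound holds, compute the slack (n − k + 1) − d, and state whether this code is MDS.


Singleton RHS = n − k + 1 = 18, slack = -1, bound violated (no such code; not MDS).

Singleton bound: d ≤ n − k + 1.
Here n = 20, k = 3, so n − k + 1 = 18.
Given d = 19, check d ≤ 18: NO.
Slack = (n − k + 1) − d = -1.
The slack is negative: d = 19 exceeds n − k + 1 = 18 by 1, so the Singleton bound is violated and no linear [20, 3, 19]_7 code can exist. In particular it is not MDS (MDS requires d = n − k + 1 exactly).
Description: the claimed parameters are [20, 3, 19]_7; such a code would be impossible (violates the Singleton bound).


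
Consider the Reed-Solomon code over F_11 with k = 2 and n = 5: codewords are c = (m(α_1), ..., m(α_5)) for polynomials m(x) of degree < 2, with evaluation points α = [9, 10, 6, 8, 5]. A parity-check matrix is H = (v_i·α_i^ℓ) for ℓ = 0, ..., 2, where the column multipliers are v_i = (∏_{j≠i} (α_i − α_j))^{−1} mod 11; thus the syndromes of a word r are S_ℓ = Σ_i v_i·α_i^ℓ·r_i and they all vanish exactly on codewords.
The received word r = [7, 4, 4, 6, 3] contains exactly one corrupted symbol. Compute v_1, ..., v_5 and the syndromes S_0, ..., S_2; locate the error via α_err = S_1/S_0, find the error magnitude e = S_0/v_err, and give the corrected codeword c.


S = (1, 10, 1), error at position 2, error magnitude e = 7, c = [7, 8, 4, 6, 3].

Step 1: column multipliers v_i = (∏_{j≠i}(α_i − α_j))^{−1} mod 11.
  i = 1 (α = 9): (9−10)(9−6)(9−8)(9−5) = (−1)·3·1·4 = −12 ≡ 10, so v_1 = 10^{−1} = 10 (mod 11).
  i = 2 (α = 10): (10−9)(10−6)(10−8)(10−5) = 1·4·2·5 = 40 ≡ 7, so v_2 = 7^{−1} = 8 (mod 11).
  i = 3 (α = 6): (6−9)(6−10)(6−8)(6−5) = (−3)·(−4)·(−2)·1 = −24 ≡ 9, so v_3 = 9^{−1} = 5 (mod 11).
  i = 4 (α = 8): (8−9)(8−10)(8−6)(8−5) = (−1)·(−2)·2·3 = 12 ≡ 1, so v_4 = 1^{−1} = 1 (mod 11).
  i = 5 (α = 5): (5−9)(5−10)(5−6)(5−8) = (−4)·(−5)·(−1)·(−3) = 60 ≡ 5, so v_5 = 5^{−1} = 9 (mod 11).
  v = [10, 8, 5, 1, 9].
Step 2: syndromes of r = [7, 4, 4, 6, 3] (all sums mod 11).
  S_0 = Σ v_i r_i = 10·7 + 8·4 + 5·4 + 1·6 + 9·3 = 155 ≡ 1.
  S_1 = Σ v_i α_i r_i = 10·9·7 + 8·10·4 + 5·6·4 + 1·8·6 + 9·5·3 = 1253 ≡ 10.
  α_i^2 mod 11 = [4, 1, 3, 9, 3].
  S_2 = Σ v_i α_i^2 r_i = 10·4·7 + 8·1·4 + 5·3·4 + 1·9·6 + 9·3·3 = 507 ≡ 1.
  S = (1, 10, 1) ≠ 0, so r is not a codeword (an error is present).
Step 3: locate the error. For a single error e at position i, S_ℓ = v_i·e·α_i^ℓ, so α_err = S_1/S_0.
  S_0^{−1} = 1^{−1} = 1 (mod 11), so α_err = 10·1 = 10 ≡ 10 = α_2. Error position i = 2.
  Consistency check: S_2/S_1 = 1·10 = 10 ≡ 10 = α_err ✓ (single-error assumption holds).
Step 4: error magnitude e = S_0/v_2 = S_0·∏_{j≠2}(α_2 − α_j) = 1·7 = 7 ≡ 7 (mod 11).
Step 5: correct position 2: c_2 = r_2 − e = 4 − 7 ≡ 8 (mod 11). Hence c = [7, 8, 4, 6, 3].
  Check: interpolating c through the α_i gives m(x) = 9 + 1·x (degree < 2) with m(α_i) = c_i for every i, so c is indeed a codeword.


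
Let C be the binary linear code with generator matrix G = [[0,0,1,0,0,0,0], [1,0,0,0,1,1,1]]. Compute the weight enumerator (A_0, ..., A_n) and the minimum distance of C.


Weight distribution: A_0 = 1, A_1 = 1, A_4 = 1, A_5 = 1. Minimum distance d = 1.

Enumerate all 2^2 = 4 messages m ∈ F_2^2.
For each, compute codeword c = mG in F_2^7, then tally its weight.
  m = 00 → c = 0000000, weight = 0.
  m = 10 → c = 0010000, weight = 1.
  m = 01 → c = 1000111, weight = 4.
  m = 11 → c = 1010111, weight = 5.
Tally weights:
  weight 0: 1 codewords.
  weight 1: 1 codewords.
  weight 4: 1 codewords.
  weight 5: 1 codewords.
Minimum distance d = smallest w > 0 with A_w > 0 = 1.
Sanity: Σ A_w = 4 = 2^2 = 4 ✓.


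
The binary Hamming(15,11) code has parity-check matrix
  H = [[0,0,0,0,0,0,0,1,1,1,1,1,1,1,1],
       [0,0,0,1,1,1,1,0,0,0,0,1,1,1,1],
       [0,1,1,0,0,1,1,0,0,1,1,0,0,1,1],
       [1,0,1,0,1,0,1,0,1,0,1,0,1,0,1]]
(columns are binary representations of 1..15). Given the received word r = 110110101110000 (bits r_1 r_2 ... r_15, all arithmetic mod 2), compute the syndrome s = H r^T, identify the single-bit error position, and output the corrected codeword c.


s = (1, 1, 0, 1)^T, error position = 13, corrected codeword c = 110110101110100

Compute s = H r^T mod 2 one row at a time:
  s_1 = 0 + 1 + 1 + 1 + 0 + 0 + 0 + 0 = 3 ≡ 1 (mod 2).
  s_2 = 1 + 1 + 0 + 1 + 0 + 0 + 0 + 0 = 3 ≡ 1 (mod 2).
  s_3 = 1 + 0 + 0 + 1 + 1 + 1 + 0 + 0 = 4 ≡ 0 (mod 2).
  s_4 = 1 + 0 + 1 + 1 + 1 + 1 + 0 + 0 = 5 ≡ 1 (mod 2).
s = (1, 1, 0, 1)^T — this equals column 13 of H (binary 1101), so error is at position 13.
Correct: flip bit 13 of r = 110110101110000 to get c = 110110101110100.


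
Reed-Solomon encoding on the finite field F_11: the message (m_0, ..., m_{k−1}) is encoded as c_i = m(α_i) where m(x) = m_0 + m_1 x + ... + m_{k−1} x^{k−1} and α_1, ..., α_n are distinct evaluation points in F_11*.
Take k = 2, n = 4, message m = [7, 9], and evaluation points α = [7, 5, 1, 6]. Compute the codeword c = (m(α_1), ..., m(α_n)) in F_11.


c = [4, 8, 5, 6]

Message polynomial: m(x) = 7 + 9·x (mod 11).
For each evaluation point α_i, compute m(α_i) mod 11:
  α_1 = 7: Horner steps 9 → 4, so m(7) = 4.
  α_2 = 5: Horner steps 9 → 8, so m(5) = 8.
  α_3 = 1: Horner steps 9 → 5, so m(1) = 5.
  α_4 = 6: Horner steps 9 → 6, so m(6) = 6.
Codeword c = [4, 8, 5, 6] ∈ F_11^4.


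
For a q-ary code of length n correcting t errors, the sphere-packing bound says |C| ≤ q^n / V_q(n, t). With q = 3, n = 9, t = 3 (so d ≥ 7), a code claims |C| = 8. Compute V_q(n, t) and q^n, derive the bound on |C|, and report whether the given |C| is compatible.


V_q(n, t) = 835, q^n = 19683, Hamming bound = 23, |C| = 8 ≤ bound (satisfied).

Step 1: Compute V_q(n, t) = Σ_{j=0}^3 C(n, j) (q−1)^j.
  j = 0: C(9,0)·(2)^0 = 1·1 = 1.
  j = 1: C(9,1)·(2)^1 = 9·2 = 18.
  j = 2: C(9,2)·(2)^2 = 36·4 = 144.
  j = 3: C(9,3)·(2)^3 = 84·8 = 672.
  V_q(n, t) = 1 + 18 + 144 + 672 = 835.
Step 2: q^n = 3^9 = 19683.
Step 3: Hamming bound ⌊q^n / V_q(n,t)⌋ = ⌊19683/835⌋ = 23.
Step 4: Compare |C| = 8 to 23: satisfied.
The claimed |C| lies below the Hamming bound.


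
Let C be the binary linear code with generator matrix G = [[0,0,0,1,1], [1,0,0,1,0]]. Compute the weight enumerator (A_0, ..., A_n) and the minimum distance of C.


Weight distribution: A_0 = 1, A_2 = 3. Minimum distance d = 2.

Enumerate all 2^2 = 4 messages m ∈ F_2^2.
For each, compute codeword c = mG in F_2^5, then tally its weight.
  m = 00 → c = 00000, weight = 0.
  m = 10 → c = 00011, weight = 2.
  m = 01 → c = 10010, weight = 2.
  m = 11 → c = 10001, weight = 2.
Tally weights:
  weight 0: 1 codewords.
  weight 2: 3 codewords.
Minimum distance d = smallest w > 0 with A_w > 0 = 2.
Sanity: Σ A_w = 4 = 2^2 = 4 ✓.


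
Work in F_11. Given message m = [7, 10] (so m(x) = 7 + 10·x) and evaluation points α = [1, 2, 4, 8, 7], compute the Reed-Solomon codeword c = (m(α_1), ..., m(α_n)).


c = [6, 5, 3, 10, 0]

Message polynomial: m(x) = 7 + 10·x (mod 11).
For each evaluation point α_i, compute m(α_i) mod 11:
  α_1 = 1: Horner steps 10 → 6, so m(1) = 6.
  α_2 = 2: Horner steps 10 → 5, so m(2) = 5.
  α_3 = 4: Horner steps 10 → 3, so m(4) = 3.
  α_4 = 8: Horner steps 10 → 10, so m(8) = 10.
  α_5 = 7: Horner steps 10 → 0, so m(7) = 0.
Codeword c = [6, 5, 3, 10, 0] ∈ F_11^5.


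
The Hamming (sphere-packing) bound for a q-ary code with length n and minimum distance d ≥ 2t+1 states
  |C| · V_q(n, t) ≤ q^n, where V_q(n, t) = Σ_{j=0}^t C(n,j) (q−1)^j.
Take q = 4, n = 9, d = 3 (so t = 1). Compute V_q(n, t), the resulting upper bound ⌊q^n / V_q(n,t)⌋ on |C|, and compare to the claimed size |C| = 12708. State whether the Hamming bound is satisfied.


V_q(n, t) = 28, q^n = 262144, Hamming bound = 9362, |C| = 12708 > bound (violated).

Step 1: Compute V_q(n, t) = Σ_{j=0}^1 C(n, j) (q−1)^j.
  j = 0: C(9,0)·(3)^0 = 1·1 = 1.
  j = 1: C(9,1)·(3)^1 = 9·3 = 27.
  V_q(n, t) = 1 + 27 = 28.
Step 2: q^n = 4^9 = 262144.
Step 3: Hamming bound ⌊q^n / V_q(n,t)⌋ = ⌊262144/28⌋ = 9362.
Step 4: Compare |C| = 12708 to 9362: violated.
The claimed |C| lies above the Hamming bound, so no 4-ary code of length 9 with d ≥ 3 can have 12708 codewords.


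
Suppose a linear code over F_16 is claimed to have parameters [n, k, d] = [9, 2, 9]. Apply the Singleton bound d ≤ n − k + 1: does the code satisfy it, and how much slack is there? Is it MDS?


Singleton RHS = n − k + 1 = 8, slack = -1, bound violated (no such code; not MDS).

Singleton bound: d ≤ n − k + 1.
Here n = 9, k = 2, so n − k + 1 = 8.
Given d = 9, check d ≤ 8: NO.
Slack = (n − k + 1) − d = -1.
The slack is negative: d = 9 exceeds n − k + 1 = 8 by 1, so the Singleton bound is violated and no linear [9, 2, 9]_16 code can exist. In particular it is not MDS (MDS requires d = n − k + 1 exactly).
Description: the claimed parameters are [9, 2, 9]_16; such a code would be impossible (violates the Singleton bound).


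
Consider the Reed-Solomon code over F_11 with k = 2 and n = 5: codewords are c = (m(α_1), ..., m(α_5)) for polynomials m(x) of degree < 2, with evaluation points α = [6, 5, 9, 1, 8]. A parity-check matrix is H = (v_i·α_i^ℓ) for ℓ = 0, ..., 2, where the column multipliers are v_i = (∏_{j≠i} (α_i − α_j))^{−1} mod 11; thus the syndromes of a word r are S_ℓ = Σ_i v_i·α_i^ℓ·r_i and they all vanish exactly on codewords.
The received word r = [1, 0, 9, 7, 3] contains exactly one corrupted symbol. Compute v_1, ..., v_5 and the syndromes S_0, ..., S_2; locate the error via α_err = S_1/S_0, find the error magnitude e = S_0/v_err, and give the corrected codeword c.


S = (2, 7, 8), error at position 3, error magnitude e = 5, c = [1, 0, 4, 7, 3].

Step 1: column multipliers v_i = (∏_{j≠i}(α_i − α_j))^{−1} mod 11.
  i = 1 (α = 6): (6−5)(6−9)(6−1)(6−8) = 1·(−3)·5·(−2) = 30 ≡ 8, so v_1 = 8^{−1} = 7 (mod 11).
  i = 2 (α = 5): (5−6)(5−9)(5−1)(5−8) = (−1)·(−4)·4·(−3) = −48 ≡ 7, so v_2 = 7^{−1} = 8 (mod 11).
  i = 3 (α = 9): (9−6)(9−5)(9−1)(9−8) = 3·4·8·1 = 96 ≡ 8, so v_3 = 8^{−1} = 7 (mod 11).
  i = 4 (α = 1): (1−6)(1−5)(1−9)(1−8) = (−5)·(−4)·(−8)·(−7) = 1120 ≡ 9, so v_4 = 9^{−1} = 5 (mod 11).
  i = 5 (α = 8): (8−6)(8−5)(8−9)(8−1) = 2·3·(−1)·7 = −42 ≡ 2, so v_5 = 2^{−1} = 6 (mod 11).
  v = [7, 8, 7, 5, 6].
Step 2: syndromes of r = [1, 0, 9, 7, 3] (all sums mod 11).
  S_0 = Σ v_i r_i = 7·1 + 8·0 + 7·9 + 5·7 + 6·3 = 123 ≡ 2.
  S_1 = Σ v_i α_i r_i = 7·6·1 + 8·5·0 + 7·9·9 + 5·1·7 + 6·8·3 = 788 ≡ 7.
  α_i^2 mod 11 = [3, 3, 4, 1, 9].
  S_2 = Σ v_i α_i^2 r_i = 7·3·1 + 8·3·0 + 7·4·9 + 5·1·7 + 6·9·3 = 470 ≡ 8.
  S = (2, 7, 8) ≠ 0, so r is not a codeword (an error is present).
Step 3: locate the error. For a single error e at position i, S_ℓ = v_i·e·α_i^ℓ, so α_err = S_1/S_0.
  S_0^{−1} = 2^{−1} = 6 (mod 11), so α_err = 7·6 = 42 ≡ 9 = α_3. Error position i = 3.
  Consistency check: S_2/S_1 = 8·8 = 64 ≡ 9 = α_err ✓ (single-error assumption holds).
Step 4: error magnitude e = S_0/v_3 = S_0·∏_{j≠3}(α_3 − α_j) = 2·8 = 16 ≡ 5 (mod 11).
Step 5: correct position 3: c_3 = r_3 − e = 9 − 5 ≡ 4 (mod 11). Hence c = [1, 0, 4, 7, 3].
  Check: interpolating c through the α_i gives m(x) = 6 + 1·x (degree < 2) with m(α_i) = c_i for every i, so c is indeed a codeword.


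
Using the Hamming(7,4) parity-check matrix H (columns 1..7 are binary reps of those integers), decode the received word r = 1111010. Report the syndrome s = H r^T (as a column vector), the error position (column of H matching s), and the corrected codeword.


s = (0, 1, 0)^T, error position = 2, corrected codeword c = 1011010

Compute s = H r^T mod 2 one row at a time:
  s_1 = 1 + 0 + 1 + 0 = 2 ≡ 0 (mod 2).
  s_2 = 1 + 1 + 1 + 0 = 3 ≡ 1 (mod 2).
  s_3 = 1 + 1 + 0 + 0 = 2 ≡ 0 (mod 2).
s = (0, 1, 0)^T — this equals column 2 of H (binary 010), so error is at position 2.
Correct: flip bit 2 of r = 1111010 to get c = 1011010.


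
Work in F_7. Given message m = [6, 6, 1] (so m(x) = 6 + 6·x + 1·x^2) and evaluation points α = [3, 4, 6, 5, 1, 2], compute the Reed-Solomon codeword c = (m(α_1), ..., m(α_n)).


c = [5, 4, 1, 5, 6, 1]

Message polynomial: m(x) = 6 + 6·x + 1·x^2 (mod 7).
For each evaluation point α_i, compute m(α_i) mod 7:
  α_1 = 3: Horner steps 1 → 2 → 5, so m(3) = 5.
  α_2 = 4: Horner steps 1 → 3 → 4, so m(4) = 4.
  α_3 = 6: Horner steps 1 → 5 → 1, so m(6) = 1.
  α_4 = 5: Horner steps 1 → 4 → 5, so m(5) = 5.
  α_5 = 1: Horner steps 1 → 0 → 6, so m(1) = 6.
  α_6 = 2: Horner steps 1 → 1 → 1, so m(2) = 1.
Codeword c = [5, 4, 1, 5, 6, 1] ∈ F_7^6.


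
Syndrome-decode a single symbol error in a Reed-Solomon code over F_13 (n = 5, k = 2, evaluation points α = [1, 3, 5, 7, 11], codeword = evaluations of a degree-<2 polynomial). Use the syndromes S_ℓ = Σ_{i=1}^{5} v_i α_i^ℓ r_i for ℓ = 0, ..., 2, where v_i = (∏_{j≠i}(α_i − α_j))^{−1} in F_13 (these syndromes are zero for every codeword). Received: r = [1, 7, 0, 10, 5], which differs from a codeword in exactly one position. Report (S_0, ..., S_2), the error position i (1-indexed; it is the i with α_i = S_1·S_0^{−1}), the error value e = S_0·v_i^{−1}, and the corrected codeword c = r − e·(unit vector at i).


S = (10, 5, 9), error at position 4, error magnitude e = 4, c = [1, 7, 0, 6, 5].

Step 1: column multipliers v_i = (∏_{j≠i}(α_i − α_j))^{−1} mod 13.
  i = 1 (α = 1): (1−3)(1−5)(1−7)(1−11) = (−2)·(−4)·(−6)·(−10) = 480 ≡ 12, so v_1 = 12^{−1} = 12 (mod 13).
  i = 2 (α = 3): (3−1)(3−5)(3−7)(3−11) = 2·(−2)·(−4)·(−8) = −128 ≡ 2, so v_2 = 2^{−1} = 7 (mod 13).
  i = 3 (α = 5): (5−1)(5−3)(5−7)(5−11) = 4·2·(−2)·(−6) = 96 ≡ 5, so v_3 = 5^{−1} = 8 (mod 13).
  i = 4 (α = 7): (7−1)(7−3)(7−5)(7−11) = 6·4·2·(−4) = −192 ≡ 3, so v_4 = 3^{−1} = 9 (mod 13).
  i = 5 (α = 11): (11−1)(11−3)(11−5)(11−7) = 10·8·6·4 = 1920 ≡ 9, so v_5 = 9^{−1} = 3 (mod 13).
  v = [12, 7, 8, 9, 3].
Step 2: syndromes of r = [1, 7, 0, 10, 5] (all sums mod 13).
  S_0 = Σ v_i r_i = 12·1 + 7·7 + 8·0 + 9·10 + 3·5 = 166 ≡ 10.
  S_1 = Σ v_i α_i r_i = 12·1·1 + 7·3·7 + 8·5·0 + 9·7·10 + 3·11·5 = 954 ≡ 5.
  α_i^2 mod 13 = [1, 9, 12, 10, 4].
  S_2 = Σ v_i α_i^2 r_i = 12·1·1 + 7·9·7 + 8·12·0 + 9·10·10 + 3·4·5 = 1413 ≡ 9.
  S = (10, 5, 9) ≠ 0, so r is not a codeword (an error is present).
Step 3: locate the error. For a single error e at position i, S_ℓ = v_i·e·α_i^ℓ, so α_err = S_1/S_0.
  S_0^{−1} = 10^{−1} = 4 (mod 13), so α_err = 5·4 = 20 ≡ 7 = α_4. Error position i = 4.
  Consistency check: S_2/S_1 = 9·8 = 72 ≡ 7 = α_err ✓ (single-error assumption holds).
Step 4: error magnitude e = S_0/v_4 = S_0·∏_{j≠4}(α_4 − α_j) = 10·3 = 30 ≡ 4 (mod 13).
Step 5: correct position 4: c_4 = r_4 − e = 10 − 4 ≡ 6 (mod 13). Hence c = [1, 7, 0, 6, 5].
  Check: interpolating c through the α_i gives m(x) = 11 + 3·x (degree < 2) with m(α_i) = c_i for every i, so c is indeed a codeword.


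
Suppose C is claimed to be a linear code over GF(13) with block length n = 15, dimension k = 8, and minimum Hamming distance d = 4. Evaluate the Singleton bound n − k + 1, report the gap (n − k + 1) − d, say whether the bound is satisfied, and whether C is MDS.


Singleton RHS = n − k + 1 = 8, slack = 4, bound satisfied, not MDS.

Singleton bound: d ≤ n − k + 1.
Here n = 15, k = 8, so n − k + 1 = 8.
Given d = 4, check d ≤ 8: YES.
Slack = (n − k + 1) − d = 4.
The code is NOT MDS (slack = 4 > 0).
Description: the claimed parameters are [15, 8, 4]_13; such a code would be non-MDS.


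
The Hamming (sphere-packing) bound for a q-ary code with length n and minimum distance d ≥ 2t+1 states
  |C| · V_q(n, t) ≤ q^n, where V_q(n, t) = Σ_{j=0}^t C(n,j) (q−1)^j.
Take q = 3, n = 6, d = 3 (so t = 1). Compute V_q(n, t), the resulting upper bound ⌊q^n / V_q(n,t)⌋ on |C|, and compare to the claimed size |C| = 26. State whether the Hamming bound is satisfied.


V_q(n, t) = 13, q^n = 729, Hamming bound = 56, |C| = 26 ≤ bound (satisfied).

Step 1: Compute V_q(n, t) = Σ_{j=0}^1 C(n, j) (q−1)^j.
  j = 0: C(6,0)·(2)^0 = 1·1 = 1.
  j = 1: C(6,1)·(2)^1 = 6·2 = 12.
  V_q(n, t) = 1 + 12 = 13.
Step 2: q^n = 3^6 = 729.
Step 3: Hamming bound ⌊q^n / V_q(n,t)⌋ = ⌊729/13⌋ = 56.
Step 4: Compare |C| = 26 to 56: satisfied.
The claimed |C| lies below the Hamming bound.


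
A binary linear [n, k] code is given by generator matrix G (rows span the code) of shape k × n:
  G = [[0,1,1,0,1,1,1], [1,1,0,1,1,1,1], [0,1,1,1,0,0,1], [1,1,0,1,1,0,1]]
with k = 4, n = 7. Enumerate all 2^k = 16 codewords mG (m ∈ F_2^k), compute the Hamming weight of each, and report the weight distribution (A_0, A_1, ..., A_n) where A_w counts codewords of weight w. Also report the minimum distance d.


Weight distribution: A_0 = 1, A_1 = 1, A_2 = 1, A_3 = 4, A_4 = 5, A_5 = 3, A_6 = 1. Minimum distance d = 1.

Enumerate all 2^4 = 16 messages m ∈ F_2^4.
For each, compute codeword c = mG in F_2^7, then tally its weight.
  m = 0000 → c = 0000000, weight = 0.
  m = 1000 → c = 0110111, weight = 5.
  m = 0100 → c = 1101111, weight = 6.
  m = 1100 → c = 1011000, weight = 3.
  m = 0010 → c = 0111001, weight = 4.
  m = 1010 → c = 0001110, weight = 3.
  m = 0110 → c = 1010110, weight = 4.
  m = 1110 → c = 1100001, weight = 3.
  m = 0001 → c = 1101101, weight = 5.
  m = 1001 → c = 1011010, weight = 4.
  m = 0101 → c = 0000010, weight = 1.
  m = 1101 → c = 0110101, weight = 4.
  m = 0011 → c = 1010100, weight = 3.
  m = 1011 → c = 1100011, weight = 4.
  m = 0111 → c = 0111011, weight = 5.
  m = 1111 → c = 0001100, weight = 2.
Tally weights:
  weight 0: 1 codewords.
  weight 1: 1 codewords.
  weight 2: 1 codewords.
  weight 3: 4 codewords.
  weight 4: 5 codewords.
  weight 5: 3 codewords.
  weight 6: 1 codewords.
Minimum distance d = smallest w > 0 with A_w > 0 = 1.
Sanity: Σ A_w = 16 = 2^4 = 16 ✓.


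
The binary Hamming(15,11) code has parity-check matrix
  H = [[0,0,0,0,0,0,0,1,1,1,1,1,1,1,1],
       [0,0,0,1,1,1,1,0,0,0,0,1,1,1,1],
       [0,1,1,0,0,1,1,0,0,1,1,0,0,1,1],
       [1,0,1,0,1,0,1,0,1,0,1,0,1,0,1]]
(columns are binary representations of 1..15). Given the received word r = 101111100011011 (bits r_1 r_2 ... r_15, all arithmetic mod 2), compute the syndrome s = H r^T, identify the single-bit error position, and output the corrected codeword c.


s = (0, 1, 0, 0)^T, error position = 4, corrected codeword c = 101011100011011

Compute s = H r^T mod 2 one row at a time:
  s_1 = 0 + 0 + 0 + 1 + 1 + 0 + 1 + 1 = 4 ≡ 0 (mod 2).
  s_2 = 1 + 1 + 1 + 1 + 1 + 0 + 1 + 1 = 7 ≡ 1 (mod 2).
  s_3 = 0 + 1 + 1 + 1 + 0 + 1 + 1 + 1 = 6 ≡ 0 (mod 2).
  s_4 = 1 + 1 + 1 + 1 + 0 + 1 + 0 + 1 = 6 ≡ 0 (mod 2).
s = (0, 1, 0, 0)^T — this equals column 4 of H (binary 0100), so error is at position 4.
Correct: flip bit 4 of r = 101111100011011 to get c = 101011100011011.


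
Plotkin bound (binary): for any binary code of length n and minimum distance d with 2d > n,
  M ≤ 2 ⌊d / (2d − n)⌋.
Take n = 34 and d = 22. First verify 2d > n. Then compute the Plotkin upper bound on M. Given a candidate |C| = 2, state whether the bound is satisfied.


Plotkin bound M ≤ 4; given |C| = 2 ≤ bound (satisfied).

Check applicability: 2d = 44, n = 34.
2d − n = 10 > 0, so Plotkin applies.
Compute d/(2d−n) = 22/10 ≈ 2.2000.
⌊d/(2d−n)⌋ = 2.
Plotkin bound: M ≤ 2·2 = 4.
Given |C| = 2, check: satisfied.
This |C| is below the Plotkin bound.


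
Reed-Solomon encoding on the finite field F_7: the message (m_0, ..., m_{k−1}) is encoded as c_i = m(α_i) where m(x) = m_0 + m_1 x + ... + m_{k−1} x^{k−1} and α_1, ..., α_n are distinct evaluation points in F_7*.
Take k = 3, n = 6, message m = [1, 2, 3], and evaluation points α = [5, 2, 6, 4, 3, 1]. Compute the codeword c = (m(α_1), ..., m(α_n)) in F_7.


c = [2, 3, 2, 1, 6, 6]

Message polynomial: m(x) = 1 + 2·x + 3·x^2 (mod 7).
For each evaluation point α_i, compute m(α_i) mod 7:
  α_1 = 5: Horner steps 3 → 3 → 2, so m(5) = 2.
  α_2 = 2: Horner steps 3 → 1 → 3, so m(2) = 3.
  α_3 = 6: Horner steps 3 → 6 → 2, so m(6) = 2.
  α_4 = 4: Horner steps 3 → 0 → 1, so m(4) = 1.
  α_5 = 3: Horner steps 3 → 4 → 6, so m(3) = 6.
  α_6 = 1: Horner steps 3 → 5 → 6, so m(1) = 6.
Codeword c = [2, 3, 2, 1, 6, 6] ∈ F_7^6.


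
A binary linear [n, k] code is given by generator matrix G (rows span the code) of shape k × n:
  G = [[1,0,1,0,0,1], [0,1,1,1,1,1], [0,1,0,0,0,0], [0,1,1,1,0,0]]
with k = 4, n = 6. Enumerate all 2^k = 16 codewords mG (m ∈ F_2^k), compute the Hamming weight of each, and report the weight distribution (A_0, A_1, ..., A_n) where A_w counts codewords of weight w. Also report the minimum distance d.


Weight distribution: A_0 = 1, A_1 = 1, A_2 = 2, A_3 = 6, A_4 = 5, A_5 = 1. Minimum distance d = 1.

Enumerate all 2^4 = 16 messages m ∈ F_2^4.
For each, compute codeword c = mG in F_2^6, then tally its weight.
  m = 0000 → c = 000000, weight = 0.
  m = 1000 → c = 101001, weight = 3.
  m = 0100 → c = 011111, weight = 5.
  m = 1100 → c = 110110, weight = 4.
  m = 0010 → c = 010000, weight = 1.
  m = 1010 → c = 111001, weight = 4.
  m = 0110 → c = 001111, weight = 4.
  m = 1110 → c = 100110, weight = 3.
  m = 0001 → c = 011100, weight = 3.
  m = 1001 → c = 110101, weight = 4.
  m = 0101 → c = 000011, weight = 2.
  m = 1101 → c = 101010, weight = 3.
  m = 0011 → c = 001100, weight = 2.
  m = 1011 → c = 100101, weight = 3.
  m = 0111 → c = 010011, weight = 3.
  m = 1111 → c = 111010, weight = 4.
Tally weights:
  weight 0: 1 codewords.
  weight 1: 1 codewords.
  weight 2: 2 codewords.
  weight 3: 6 codewords.
  weight 4: 5 codewords.
  weight 5: 1 codewords.
Minimum distance d = smallest w > 0 with A_w > 0 = 1.
Sanity: Σ A_w = 16 = 2^4 = 16 ✓.
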